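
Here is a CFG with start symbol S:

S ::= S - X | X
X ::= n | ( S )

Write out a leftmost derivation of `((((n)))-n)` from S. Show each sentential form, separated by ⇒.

S⇒X⇒(S)⇒(S-X)⇒(X-X)⇒((S)-X)⇒((X)-X)⇒(((S))-X)⇒(((X))-X)⇒((((S)))-X)⇒((((X)))-X)⇒((((n)))-X)⇒((((n)))-n)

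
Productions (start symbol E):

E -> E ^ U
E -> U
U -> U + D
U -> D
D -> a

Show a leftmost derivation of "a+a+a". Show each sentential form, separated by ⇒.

E ⇒ U   [E -> U]
U ⇒ U+D   [U -> U + D]
U+D ⇒ U+D+D   [U -> U + D]
U+D+D ⇒ D+D+D   [U -> D]
D+D+D ⇒ a+D+D   [D -> a]
a+D+D ⇒ a+a+D   [D -> a]
a+a+D ⇒ a+a+a   [D -> a]

E ⇒ U ⇒ U+D ⇒ U+D+D ⇒ D+D+D ⇒ a+D+D ⇒ a+a+D ⇒ a+a+a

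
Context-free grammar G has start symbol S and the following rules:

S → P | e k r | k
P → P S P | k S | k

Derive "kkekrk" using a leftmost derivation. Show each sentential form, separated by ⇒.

S ⇒ P ⇒ PSP ⇒ kSSP ⇒ kPSP ⇒ kkSP ⇒ kkekrP ⇒ kkekrk

S ⇒ P   [S → P]
P ⇒ PSP   [P → P S P]
PSP ⇒ kSSP   [P → k S]
kSSP ⇒ kPSP   [S → P]
kPSP ⇒ kkSP   [P → k]
kkSP ⇒ kkekrP   [S → e k r]
kkekrP ⇒ kkekrk   [P → k]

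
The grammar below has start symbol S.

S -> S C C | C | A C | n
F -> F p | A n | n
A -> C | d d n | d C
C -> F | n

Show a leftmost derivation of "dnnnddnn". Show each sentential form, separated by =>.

S => SCC => CCC => FCC => AnCC => dCnCC => dnnCC => dnnnC => dnnnF => dnnnAn => dnnnddnn

S => SCC   [S -> S C C]
SCC => CCC   [S -> C]
CCC => FCC   [C -> F]
FCC => AnCC   [F -> A n]
AnCC => dCnCC   [A -> d C]
dCnCC => dnnCC   [C -> n]
dnnCC => dnnnC   [C -> n]
dnnnC => dnnnF   [C -> F]
dnnnF => dnnnAn   [F -> A n]
dnnnAn => dnnnddnn   [A -> d d n]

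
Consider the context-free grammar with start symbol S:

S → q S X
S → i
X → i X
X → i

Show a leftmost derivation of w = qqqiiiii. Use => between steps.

S => qSX => qqSXX => qqqSXXX => qqqiXXX => qqqiiXX => qqqiiiX => qqqiiiiX => qqqiiiii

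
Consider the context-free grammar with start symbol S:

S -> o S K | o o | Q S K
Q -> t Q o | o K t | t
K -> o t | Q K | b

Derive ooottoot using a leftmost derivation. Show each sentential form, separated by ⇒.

S ⇒ oSK   [S -> o S K]
oSK ⇒ oooK   [S -> o o]
oooK ⇒ oooQK   [K -> Q K]
oooQK ⇒ oootQoK   [Q -> t Q o]
oootQoK ⇒ ooottoK   [Q -> t]
ooottoK ⇒ ooottoot   [K -> o t]

S ⇒ oSK ⇒ oooK ⇒ oooQK ⇒ oootQoK ⇒ ooottoK ⇒ ooottoot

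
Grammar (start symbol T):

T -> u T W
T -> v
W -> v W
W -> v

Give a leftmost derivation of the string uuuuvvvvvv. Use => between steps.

T => uTW   [T -> u T W]
uTW => uuTWW   [T -> u T W]
uuTWW => uuuTWWW   [T -> u T W]
uuuTWWW => uuuuTWWWW   [T -> u T W]
uuuuTWWWW => uuuuvWWWW   [T -> v]
uuuuvWWWW => uuuuvvWWWW   [W -> v W]
uuuuvvWWWW => uuuuvvvWWW   [W -> v]
uuuuvvvWWW => uuuuvvvvWW   [W -> v]
uuuuvvvvWW => uuuuvvvvvW   [W -> v]
uuuuvvvvvW => uuuuvvvvvv   [W -> v]

T => uTW => uuTWW => uuuTWWW => uuuuTWWWW => uuuuvWWWW => uuuuvvWWWW => uuuuvvvWWW => uuuuvvvvWW => uuuuvvvvvW => uuuuvvvvvv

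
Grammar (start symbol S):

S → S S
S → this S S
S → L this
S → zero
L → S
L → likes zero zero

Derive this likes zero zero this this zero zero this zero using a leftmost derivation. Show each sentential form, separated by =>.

S => S S => L this S => S this S => this S S this S => this L this S this S => this likes zero zero this S this S => this likes zero zero this this S S this S => this likes zero zero this this zero S this S => this likes zero zero this this zero zero this S => this likes zero zero this this zero zero this zero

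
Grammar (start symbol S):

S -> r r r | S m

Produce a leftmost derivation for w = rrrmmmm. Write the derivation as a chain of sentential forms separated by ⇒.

S ⇒ Sm   [S -> S m]
Sm ⇒ Smm   [S -> S m]
Smm ⇒ Smmm   [S -> S m]
Smmm ⇒ Smmmm   [S -> S m]
Smmmm ⇒ rrrmmmm   [S -> r r r]

S⇒Sm⇒Smm⇒Smmm⇒Smmmm⇒rrrmmmm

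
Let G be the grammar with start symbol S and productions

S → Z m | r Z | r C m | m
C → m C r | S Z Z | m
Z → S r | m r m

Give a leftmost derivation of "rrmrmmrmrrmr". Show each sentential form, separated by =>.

S=>rZ=>rSr=>rZmr=>rSrmr=>rrZrmr=>rrSrrmr=>rrZmrrmr=>rrSrmrrmr=>rrZmrmrrmr=>rrmrmmrmrrmr

S => rZ   [S → r Z]
rZ => rSr   [Z → S r]
rSr => rZmr   [S → Z m]
rZmr => rSrmr   [Z → S r]
rSrmr => rrZrmr   [S → r Z]
rrZrmr => rrSrrmr   [Z → S r]
rrSrrmr => rrZmrrmr   [S → Z m]
rrZmrrmr => rrSrmrrmr   [Z → S r]
rrSrmrrmr => rrZmrmrrmr   [S → Z m]
rrZmrmrrmr => rrmrmmrmrrmr   [Z → m r m]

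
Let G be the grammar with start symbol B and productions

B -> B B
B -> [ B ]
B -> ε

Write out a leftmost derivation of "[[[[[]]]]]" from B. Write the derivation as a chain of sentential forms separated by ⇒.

B ⇒ [B]   [B -> [ B ]]
[B] ⇒ [BB]   [B -> B B]
[BB] ⇒ [[B]B]   [B -> [ B ]]
[[B]B] ⇒ [[BB]B]   [B -> B B]
[[BB]B] ⇒ [[BBB]B]   [B -> B B]
[[BBB]B] ⇒ [[[B]BB]B]   [B -> [ B ]]
[[[B]BB]B] ⇒ [[[[B]]BB]B]   [B -> [ B ]]
[[[[B]]BB]B] ⇒ [[[[BB]]BB]B]   [B -> B B]
[[[[BB]]BB]B] ⇒ [[[[[B]B]]BB]B]   [B -> [ B ]]
[[[[[B]B]]BB]B] ⇒ [[[[[]B]]BB]B]   [B -> ε]
[[[[[]B]]BB]B] ⇒ [[[[[]]]BB]B]   [B -> ε]
[[[[[]]]BB]B] ⇒ [[[[[]]]B]B]   [B -> ε]
[[[[[]]]B]B] ⇒ [[[[[]]]]B]   [B -> ε]
[[[[[]]]]B] ⇒ [[[[[]]]]]   [B -> ε]

B ⇒ [B] ⇒ [BB] ⇒ [[B]B] ⇒ [[BB]B] ⇒ [[BBB]B] ⇒ [[[B]BB]B] ⇒ [[[[B]]BB]B] ⇒ [[[[BB]]BB]B] ⇒ [[[[[B]B]]BB]B] ⇒ [[[[[]B]]BB]B] ⇒ [[[[[]]]BB]B] ⇒ [[[[[]]]B]B] ⇒ [[[[[]]]]B] ⇒ [[[[[]]]]]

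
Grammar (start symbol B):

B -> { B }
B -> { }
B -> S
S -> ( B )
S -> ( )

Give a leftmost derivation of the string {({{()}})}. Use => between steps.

B => {B} => {S} => {(B)} => {({B})} => {({{B}})} => {({{S}})} => {({{()}})}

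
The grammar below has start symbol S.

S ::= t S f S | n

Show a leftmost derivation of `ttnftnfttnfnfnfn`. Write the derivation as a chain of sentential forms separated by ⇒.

S ⇒ tSfS ⇒ ttSfSfS ⇒ ttnfSfS ⇒ ttnftSfSfS ⇒ ttnftnfSfS ⇒ ttnftnftSfSfS ⇒ ttnftnfttSfSfSfS ⇒ ttnftnfttnfSfSfS ⇒ ttnftnfttnfnfSfS ⇒ ttnftnfttnfnfnfS ⇒ ttnftnfttnfnfnfn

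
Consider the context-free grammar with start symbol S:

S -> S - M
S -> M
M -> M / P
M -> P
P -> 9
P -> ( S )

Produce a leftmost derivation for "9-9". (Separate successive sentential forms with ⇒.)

S ⇒ S-M   [S -> S - M]
S-M ⇒ M-M   [S -> M]
M-M ⇒ P-M   [M -> P]
P-M ⇒ 9-M   [P -> 9]
9-M ⇒ 9-P   [M -> P]
9-P ⇒ 9-9   [P -> 9]

S ⇒ S-M ⇒ M-M ⇒ P-M ⇒ 9-M ⇒ 9-P ⇒ 9-9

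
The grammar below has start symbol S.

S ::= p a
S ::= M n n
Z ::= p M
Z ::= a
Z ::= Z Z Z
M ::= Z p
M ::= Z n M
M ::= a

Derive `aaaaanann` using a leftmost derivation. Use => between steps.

S => Mnn   [S ::= M n n]
Mnn => ZnMnn   [M ::= Z n M]
ZnMnn => ZZZnMnn   [Z ::= Z Z Z]
ZZZnMnn => ZZZZZnMnn   [Z ::= Z Z Z]
ZZZZZnMnn => aZZZZnMnn   [Z ::= a]
aZZZZnMnn => aaZZZnMnn   [Z ::= a]
aaZZZnMnn => aaaZZnMnn   [Z ::= a]
aaaZZnMnn => aaaaZnMnn   [Z ::= a]
aaaaZnMnn => aaaaanMnn   [Z ::= a]
aaaaanMnn => aaaaanann   [M ::= a]

S => Mnn => ZnMnn => ZZZnMnn => ZZZZZnMnn => aZZZZnMnn => aaZZZnMnn => aaaZZnMnn => aaaaZnMnn => aaaaanMnn => aaaaanann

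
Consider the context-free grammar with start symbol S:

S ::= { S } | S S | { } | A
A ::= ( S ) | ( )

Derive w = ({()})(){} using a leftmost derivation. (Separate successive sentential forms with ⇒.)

S ⇒ SS   [S ::= S S]
SS ⇒ SSS   [S ::= S S]
SSS ⇒ ASS   [S ::= A]
ASS ⇒ (S)SS   [A ::= ( S )]
(S)SS ⇒ ({S})SS   [S ::= { S }]
({S})SS ⇒ ({A})SS   [S ::= A]
({A})SS ⇒ ({()})SS   [A ::= ( )]
({()})SS ⇒ ({()})AS   [S ::= A]
({()})AS ⇒ ({()})()S   [A ::= ( )]
({()})()S ⇒ ({()})(){}   [S ::= { }]

S ⇒ SS ⇒ SSS ⇒ ASS ⇒ (S)SS ⇒ ({S})SS ⇒ ({A})SS ⇒ ({()})SS ⇒ ({()})AS ⇒ ({()})()S ⇒ ({()})(){}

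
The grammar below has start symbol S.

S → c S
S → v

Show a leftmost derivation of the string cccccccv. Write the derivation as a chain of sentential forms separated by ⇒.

S ⇒ cS ⇒ ccS ⇒ cccS ⇒ ccccS ⇒ cccccS ⇒ ccccccS ⇒ cccccccS ⇒ cccccccv

S ⇒ cS   [S → c S]
cS ⇒ ccS   [S → c S]
ccS ⇒ cccS   [S → c S]
cccS ⇒ ccccS   [S → c S]
ccccS ⇒ cccccS   [S → c S]
cccccS ⇒ ccccccS   [S → c S]
ccccccS ⇒ cccccccS   [S → c S]
cccccccS ⇒ cccccccv   [S → v]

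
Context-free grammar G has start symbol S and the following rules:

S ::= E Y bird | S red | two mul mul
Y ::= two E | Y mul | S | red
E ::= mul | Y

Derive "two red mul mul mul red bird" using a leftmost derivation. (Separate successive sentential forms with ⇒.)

S ⇒ E Y bird   [S ::= E Y bird]
E Y bird ⇒ Y Y bird   [E ::= Y]
Y Y bird ⇒ two E Y bird   [Y ::= two E]
two E Y bird ⇒ two Y Y bird   [E ::= Y]
two Y Y bird ⇒ two Y mul Y bird   [Y ::= Y mul]
two Y mul Y bird ⇒ two Y mul mul Y bird   [Y ::= Y mul]
two Y mul mul Y bird ⇒ two Y mul mul mul Y bird   [Y ::= Y mul]
two Y mul mul mul Y bird ⇒ two red mul mul mul Y bird   [Y ::= red]
two red mul mul mul Y bird ⇒ two red mul mul mul red bird   [Y ::= red]

S ⇒ E Y bird ⇒ Y Y bird ⇒ two E Y bird ⇒ two Y Y bird ⇒ two Y mul Y bird ⇒ two Y mul mul Y bird ⇒ two Y mul mul mul Y bird ⇒ two red mul mul mul Y bird ⇒ two red mul mul mul red bird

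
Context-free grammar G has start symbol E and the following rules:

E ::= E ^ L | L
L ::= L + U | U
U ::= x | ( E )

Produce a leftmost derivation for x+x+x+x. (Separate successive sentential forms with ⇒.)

E⇒L⇒L+U⇒L+U+U⇒L+U+U+U⇒U+U+U+U⇒x+U+U+U⇒x+x+U+U⇒x+x+x+U⇒x+x+x+x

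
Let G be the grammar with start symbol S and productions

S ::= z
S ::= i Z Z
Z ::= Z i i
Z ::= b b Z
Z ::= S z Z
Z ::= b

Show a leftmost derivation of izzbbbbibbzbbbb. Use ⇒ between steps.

S ⇒ iZZ ⇒ iSzZZ ⇒ izzZZ ⇒ izzbbZZ ⇒ izzbbbbZZ ⇒ izzbbbbSzZZ ⇒ izzbbbbiZZzZZ ⇒ izzbbbbibZzZZ ⇒ izzbbbbibbzZZ ⇒ izzbbbbibbzbbZZ ⇒ izzbbbbibbzbbbZ ⇒ izzbbbbibbzbbbb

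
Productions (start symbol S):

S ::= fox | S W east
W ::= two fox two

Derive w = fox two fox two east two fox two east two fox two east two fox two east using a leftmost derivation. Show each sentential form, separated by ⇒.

S ⇒ S W east   [S ::= S W east]
S W east ⇒ S W east W east   [S ::= S W east]
S W east W east ⇒ S W east W east W east   [S ::= S W east]
S W east W east W east ⇒ S W east W east W east W east   [S ::= S W east]
S W east W east W east W east ⇒ fox W east W east W east W east   [S ::= fox]
fox W east W east W east W east ⇒ fox two fox two east W east W east W east   [W ::= two fox two]
fox two fox two east W east W east W east ⇒ fox two fox two east two fox two east W east W east   [W ::= two fox two]
fox two fox two east two fox two east W east W east ⇒ fox two fox two east two fox two east two fox two east W east   [W ::= two fox two]
fox two fox two east two fox two east two fox two east W east ⇒ fox two fox two east two fox two east two fox two east two fox two east   [W ::= two fox two]

S ⇒ S W east ⇒ S W east W east ⇒ S W east W east W east ⇒ S W east W east W east W east ⇒ fox W east W east W east W east ⇒ fox two fox two east W east W east W east ⇒ fox two fox two east two fox two east W east W east ⇒ fox two fox two east two fox two east two fox two east W east ⇒ fox two fox two east two fox two east two fox two east two fox two east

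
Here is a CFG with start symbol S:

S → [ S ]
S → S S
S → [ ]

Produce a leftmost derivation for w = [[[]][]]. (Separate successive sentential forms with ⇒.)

S ⇒ [S]   [S → [ S ]]
[S] ⇒ [SS]   [S → S S]
[SS] ⇒ [[S]S]   [S → [ S ]]
[[S]S] ⇒ [[[]]S]   [S → [ ]]
[[[]]S] ⇒ [[[]][]]   [S → [ ]]

S ⇒ [S] ⇒ [SS] ⇒ [[S]S] ⇒ [[[]]S] ⇒ [[[]][]]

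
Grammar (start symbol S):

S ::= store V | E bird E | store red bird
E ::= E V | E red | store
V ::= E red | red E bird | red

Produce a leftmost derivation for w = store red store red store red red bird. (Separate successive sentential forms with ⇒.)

S ⇒ store V ⇒ store red E bird ⇒ store red E V bird ⇒ store red E V V bird ⇒ store red store V V bird ⇒ store red store red V bird ⇒ store red store red E red bird ⇒ store red store red E red red bird ⇒ store red store red store red red bird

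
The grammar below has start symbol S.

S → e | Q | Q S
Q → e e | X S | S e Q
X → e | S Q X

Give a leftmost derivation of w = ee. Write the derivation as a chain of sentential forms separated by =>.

S => Q => XS => eS => ee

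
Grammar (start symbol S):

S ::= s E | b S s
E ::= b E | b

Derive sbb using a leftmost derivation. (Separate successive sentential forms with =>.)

S => sE   [S ::= s E]
sE => sbE   [E ::= b E]
sbE => sbb   [E ::= b]

S=>sE=>sbE=>sbb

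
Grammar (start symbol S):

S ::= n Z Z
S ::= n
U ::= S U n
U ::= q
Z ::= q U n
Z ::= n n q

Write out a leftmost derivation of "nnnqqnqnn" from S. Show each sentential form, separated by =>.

S => nZZ => nnnqZ => nnnqqUn => nnnqqSUnn => nnnqqnUnn => nnnqqnqnn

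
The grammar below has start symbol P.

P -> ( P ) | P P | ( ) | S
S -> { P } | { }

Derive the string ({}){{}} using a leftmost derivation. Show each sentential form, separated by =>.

P=>PP=>(P)P=>(S)P=>({})P=>({})S=>({}){P}=>({}){S}=>({}){{}}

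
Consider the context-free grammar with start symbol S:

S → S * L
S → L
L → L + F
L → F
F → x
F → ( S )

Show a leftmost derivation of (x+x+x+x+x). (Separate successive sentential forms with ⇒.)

S ⇒ L ⇒ F ⇒ (S) ⇒ (L) ⇒ (L+F) ⇒ (L+F+F) ⇒ (L+F+F+F) ⇒ (L+F+F+F+F) ⇒ (F+F+F+F+F) ⇒ (x+F+F+F+F) ⇒ (x+x+F+F+F) ⇒ (x+x+x+F+F) ⇒ (x+x+x+x+F) ⇒ (x+x+x+x+x)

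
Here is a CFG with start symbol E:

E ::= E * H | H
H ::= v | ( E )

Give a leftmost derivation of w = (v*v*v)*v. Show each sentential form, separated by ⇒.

E ⇒ E*H ⇒ H*H ⇒ (E)*H ⇒ (E*H)*H ⇒ (E*H*H)*H ⇒ (H*H*H)*H ⇒ (v*H*H)*H ⇒ (v*v*H)*H ⇒ (v*v*v)*H ⇒ (v*v*v)*v

E ⇒ E*H   [E ::= E * H]
E*H ⇒ H*H   [E ::= H]
H*H ⇒ (E)*H   [H ::= ( E )]
(E)*H ⇒ (E*H)*H   [E ::= E * H]
(E*H)*H ⇒ (E*H*H)*H   [E ::= E * H]
(E*H*H)*H ⇒ (H*H*H)*H   [E ::= H]
(H*H*H)*H ⇒ (v*H*H)*H   [H ::= v]
(v*H*H)*H ⇒ (v*v*H)*H   [H ::= v]
(v*v*H)*H ⇒ (v*v*v)*H   [H ::= v]
(v*v*v)*H ⇒ (v*v*v)*v   [H ::= v]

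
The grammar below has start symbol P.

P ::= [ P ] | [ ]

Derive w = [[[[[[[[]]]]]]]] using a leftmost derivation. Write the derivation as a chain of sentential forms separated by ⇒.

P⇒[P]⇒[[P]]⇒[[[P]]]⇒[[[[P]]]]⇒[[[[[P]]]]]⇒[[[[[[P]]]]]]⇒[[[[[[[P]]]]]]]⇒[[[[[[[[]]]]]]]]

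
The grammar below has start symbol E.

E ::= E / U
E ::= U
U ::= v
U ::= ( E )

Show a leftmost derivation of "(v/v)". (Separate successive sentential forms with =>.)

E => U => (E) => (E/U) => (U/U) => (v/U) => (v/v)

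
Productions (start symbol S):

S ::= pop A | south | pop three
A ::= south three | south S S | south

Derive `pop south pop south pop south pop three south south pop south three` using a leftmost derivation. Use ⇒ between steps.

S ⇒ pop A ⇒ pop south S S ⇒ pop south pop A S ⇒ pop south pop south S S S ⇒ pop south pop south pop A S S ⇒ pop south pop south pop south S S S S ⇒ pop south pop south pop south pop three S S S ⇒ pop south pop south pop south pop three south S S ⇒ pop south pop south pop south pop three south south S ⇒ pop south pop south pop south pop three south south pop A ⇒ pop south pop south pop south pop three south south pop south three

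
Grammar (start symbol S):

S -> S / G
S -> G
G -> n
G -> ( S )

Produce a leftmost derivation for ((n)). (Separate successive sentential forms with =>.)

S => G => (S) => (G) => ((S)) => ((G)) => ((n))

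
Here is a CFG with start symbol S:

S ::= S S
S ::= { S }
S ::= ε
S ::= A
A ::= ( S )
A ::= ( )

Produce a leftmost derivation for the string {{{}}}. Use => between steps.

S => {S}   [S ::= { S }]
{S} => {{S}}   [S ::= { S }]
{{S}} => {{SS}}   [S ::= S S]
{{SS}} => {{{S}S}}   [S ::= { S }]
{{{S}S}} => {{{}S}}   [S ::= ε]
{{{}S}} => {{{}}}   [S ::= ε]

S => {S} => {{S}} => {{SS}} => {{{S}S}} => {{{}S}} => {{{}}}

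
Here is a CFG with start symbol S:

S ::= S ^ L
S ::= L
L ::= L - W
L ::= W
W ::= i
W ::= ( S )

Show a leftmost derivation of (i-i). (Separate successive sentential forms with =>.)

S => L => W => (S) => (L) => (L-W) => (W-W) => (i-W) => (i-i)

S => L   [S ::= L]
L => W   [L ::= W]
W => (S)   [W ::= ( S )]
(S) => (L)   [S ::= L]
(L) => (L-W)   [L ::= L - W]
(L-W) => (W-W)   [L ::= W]
(W-W) => (i-W)   [W ::= i]
(i-W) => (i-i)   [W ::= i]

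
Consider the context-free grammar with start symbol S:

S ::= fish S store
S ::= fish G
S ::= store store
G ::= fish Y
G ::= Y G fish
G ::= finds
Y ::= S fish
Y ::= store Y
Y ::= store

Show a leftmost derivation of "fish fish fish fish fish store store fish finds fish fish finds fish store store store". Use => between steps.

S => fish S store   [S ::= fish S store]
fish S store => fish fish S store store   [S ::= fish S store]
fish fish S store store => fish fish fish S store store store   [S ::= fish S store]
fish fish fish S store store store => fish fish fish fish G store store store   [S ::= fish G]
fish fish fish fish G store store store => fish fish fish fish Y G fish store store store   [G ::= Y G fish]
fish fish fish fish Y G fish store store store => fish fish fish fish S fish G fish store store store   [Y ::= S fish]
fish fish fish fish S fish G fish store store store => fish fish fish fish fish G fish G fish store store store   [S ::= fish G]
fish fish fish fish fish G fish G fish store store store => fish fish fish fish fish Y G fish fish G fish store store store   [G ::= Y G fish]
fish fish fish fish fish Y G fish fish G fish store store store => fish fish fish fish fish S fish G fish fish G fish store store store   [Y ::= S fish]
fish fish fish fish fish S fish G fish fish G fish store store store => fish fish fish fish fish store store fish G fish fish G fish store store store   [S ::= store store]
fish fish fish fish fish store store fish G fish fish G fish store store store => fish fish fish fish fish store store fish finds fish fish G fish store store store   [G ::= finds]
fish fish fish fish fish store store fish finds fish fish G fish store store store => fish fish fish fish fish store store fish finds fish fish finds fish store store store   [G ::= finds]

S => fish S store => fish fish S store store => fish fish fish S store store store => fish fish fish fish G store store store => fish fish fish fish Y G fish store store store => fish fish fish fish S fish G fish store store store => fish fish fish fish fish G fish G fish store store store => fish fish fish fish fish Y G fish fish G fish store store store => fish fish fish fish fish S fish G fish fish G fish store store store => fish fish fish fish fish store store fish G fish fish G fish store store store => fish fish fish fish fish store store fish finds fish fish G fish store store store => fish fish fish fish fish store store fish finds fish fish finds fish store store store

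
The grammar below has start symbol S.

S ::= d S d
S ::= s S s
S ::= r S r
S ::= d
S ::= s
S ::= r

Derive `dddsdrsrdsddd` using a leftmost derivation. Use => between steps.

S => dSd   [S ::= d S d]
dSd => ddSdd   [S ::= d S d]
ddSdd => dddSddd   [S ::= d S d]
dddSddd => dddsSsddd   [S ::= s S s]
dddsSsddd => dddsdSdsddd   [S ::= d S d]
dddsdSdsddd => dddsdrSrdsddd   [S ::= r S r]
dddsdrSrdsddd => dddsdrsrdsddd   [S ::= s]

S=>dSd=>ddSdd=>dddSddd=>dddsSsddd=>dddsdSdsddd=>dddsdrSrdsddd=>dddsdrsrdsddd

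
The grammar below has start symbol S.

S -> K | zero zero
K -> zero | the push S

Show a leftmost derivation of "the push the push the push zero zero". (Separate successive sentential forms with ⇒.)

S ⇒ K ⇒ the push S ⇒ the push K ⇒ the push the push S ⇒ the push the push K ⇒ the push the push the push S ⇒ the push the push the push zero zero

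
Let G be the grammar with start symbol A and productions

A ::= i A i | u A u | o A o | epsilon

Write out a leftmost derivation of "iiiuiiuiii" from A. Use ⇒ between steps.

A ⇒ iAi   [A ::= i A i]
iAi ⇒ iiAii   [A ::= i A i]
iiAii ⇒ iiiAiii   [A ::= i A i]
iiiAiii ⇒ iiiuAuiii   [A ::= u A u]
iiiuAuiii ⇒ iiiuiAiuiii   [A ::= i A i]
iiiuiAiuiii ⇒ iiiuiiuiii   [A ::= epsilon]

A⇒iAi⇒iiAii⇒iiiAiii⇒iiiuAuiii⇒iiiuiAiuiii⇒iiiuiiuiii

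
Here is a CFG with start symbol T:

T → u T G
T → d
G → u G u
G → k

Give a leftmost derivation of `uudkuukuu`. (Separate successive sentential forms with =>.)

T => uTG   [T → u T G]
uTG => uuTGG   [T → u T G]
uuTGG => uudGG   [T → d]
uudGG => uudkG   [G → k]
uudkG => uudkuGu   [G → u G u]
uudkuGu => uudkuuGuu   [G → u G u]
uudkuuGuu => uudkuukuu   [G → k]

T=>uTG=>uuTGG=>uudGG=>uudkG=>uudkuGu=>uudkuuGuu=>uudkuukuu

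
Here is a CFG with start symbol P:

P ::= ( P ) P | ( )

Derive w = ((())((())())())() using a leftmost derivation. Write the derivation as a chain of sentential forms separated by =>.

P=>(P)P=>((P)P)P=>((())P)P=>((())(P)P)P=>((())((P)P)P)P=>((())((())P)P)P=>((())((())())P)P=>((())((())())())P=>((())((())())())()

P => (P)P   [P ::= ( P ) P]
(P)P => ((P)P)P   [P ::= ( P ) P]
((P)P)P => ((())P)P   [P ::= ( )]
((())P)P => ((())(P)P)P   [P ::= ( P ) P]
((())(P)P)P => ((())((P)P)P)P   [P ::= ( P ) P]
((())((P)P)P)P => ((())((())P)P)P   [P ::= ( )]
((())((())P)P)P => ((())((())())P)P   [P ::= ( )]
((())((())())P)P => ((())((())())())P   [P ::= ( )]
((())((())())())P => ((())((())())())()   [P ::= ( )]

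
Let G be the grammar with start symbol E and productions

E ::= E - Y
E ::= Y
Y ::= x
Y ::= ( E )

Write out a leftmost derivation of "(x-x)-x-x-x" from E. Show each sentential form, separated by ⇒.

E ⇒ E-Y ⇒ E-Y-Y ⇒ E-Y-Y-Y ⇒ Y-Y-Y-Y ⇒ (E)-Y-Y-Y ⇒ (E-Y)-Y-Y-Y ⇒ (Y-Y)-Y-Y-Y ⇒ (x-Y)-Y-Y-Y ⇒ (x-x)-Y-Y-Y ⇒ (x-x)-x-Y-Y ⇒ (x-x)-x-x-Y ⇒ (x-x)-x-x-x

E ⇒ E-Y   [E ::= E - Y]
E-Y ⇒ E-Y-Y   [E ::= E - Y]
E-Y-Y ⇒ E-Y-Y-Y   [E ::= E - Y]
E-Y-Y-Y ⇒ Y-Y-Y-Y   [E ::= Y]
Y-Y-Y-Y ⇒ (E)-Y-Y-Y   [Y ::= ( E )]
(E)-Y-Y-Y ⇒ (E-Y)-Y-Y-Y   [E ::= E - Y]
(E-Y)-Y-Y-Y ⇒ (Y-Y)-Y-Y-Y   [E ::= Y]
(Y-Y)-Y-Y-Y ⇒ (x-Y)-Y-Y-Y   [Y ::= x]
(x-Y)-Y-Y-Y ⇒ (x-x)-Y-Y-Y   [Y ::= x]
(x-x)-Y-Y-Y ⇒ (x-x)-x-Y-Y   [Y ::= x]
(x-x)-x-Y-Y ⇒ (x-x)-x-x-Y   [Y ::= x]
(x-x)-x-x-Y ⇒ (x-x)-x-x-x   [Y ::= x]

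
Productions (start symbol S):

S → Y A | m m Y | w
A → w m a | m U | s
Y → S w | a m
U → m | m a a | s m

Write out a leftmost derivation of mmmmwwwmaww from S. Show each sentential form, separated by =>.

S => mmY   [S → m m Y]
mmY => mmSw   [Y → S w]
mmSw => mmmmYw   [S → m m Y]
mmmmYw => mmmmSww   [Y → S w]
mmmmSww => mmmmYAww   [S → Y A]
mmmmYAww => mmmmSwAww   [Y → S w]
mmmmSwAww => mmmmwwAww   [S → w]
mmmmwwAww => mmmmwwwmaww   [A → w m a]

S=>mmY=>mmSw=>mmmmYw=>mmmmSww=>mmmmYAww=>mmmmSwAww=>mmmmwwAww=>mmmmwwwmaww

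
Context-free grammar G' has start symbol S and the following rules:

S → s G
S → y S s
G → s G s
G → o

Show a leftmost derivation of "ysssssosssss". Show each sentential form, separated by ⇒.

S ⇒ ySs   [S → y S s]
ySs ⇒ ysGs   [S → s G]
ysGs ⇒ yssGss   [G → s G s]
yssGss ⇒ ysssGsss   [G → s G s]
ysssGsss ⇒ yssssGssss   [G → s G s]
yssssGssss ⇒ ysssssGsssss   [G → s G s]
ysssssGsssss ⇒ ysssssosssss   [G → o]

S ⇒ ySs ⇒ ysGs ⇒ yssGss ⇒ ysssGsss ⇒ yssssGssss ⇒ ysssssGsssss ⇒ ysssssosssss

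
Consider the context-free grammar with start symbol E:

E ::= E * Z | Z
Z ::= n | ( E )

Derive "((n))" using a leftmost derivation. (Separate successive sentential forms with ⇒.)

E ⇒ Z   [E ::= Z]
Z ⇒ (E)   [Z ::= ( E )]
(E) ⇒ (Z)   [E ::= Z]
(Z) ⇒ ((E))   [Z ::= ( E )]
((E)) ⇒ ((Z))   [E ::= Z]
((Z)) ⇒ ((n))   [Z ::= n]

E ⇒ Z ⇒ (E) ⇒ (Z) ⇒ ((E)) ⇒ ((Z)) ⇒ ((n))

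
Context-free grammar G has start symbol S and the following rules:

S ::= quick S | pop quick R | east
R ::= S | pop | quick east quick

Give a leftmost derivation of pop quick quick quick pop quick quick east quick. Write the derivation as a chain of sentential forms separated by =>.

S => pop quick R => pop quick S => pop quick quick S => pop quick quick quick S => pop quick quick quick pop quick R => pop quick quick quick pop quick quick east quick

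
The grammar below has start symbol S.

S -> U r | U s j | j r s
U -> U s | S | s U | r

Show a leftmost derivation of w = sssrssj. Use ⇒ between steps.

S ⇒ Usj ⇒ sUsj ⇒ sUssj ⇒ ssUssj ⇒ sssUssj ⇒ sssrssj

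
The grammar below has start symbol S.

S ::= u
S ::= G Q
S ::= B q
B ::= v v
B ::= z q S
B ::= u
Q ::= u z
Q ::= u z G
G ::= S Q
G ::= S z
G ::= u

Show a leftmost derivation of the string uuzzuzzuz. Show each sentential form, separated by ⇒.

S ⇒ GQ ⇒ SzQ ⇒ GQzQ ⇒ SzQzQ ⇒ GQzQzQ ⇒ uQzQzQ ⇒ uuzzQzQ ⇒ uuzzuzzQ ⇒ uuzzuzzuz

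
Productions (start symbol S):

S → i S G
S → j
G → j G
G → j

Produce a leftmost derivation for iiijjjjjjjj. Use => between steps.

S => iSG   [S → i S G]
iSG => iiSGG   [S → i S G]
iiSGG => iiiSGGG   [S → i S G]
iiiSGGG => iiijGGG   [S → j]
iiijGGG => iiijjGGG   [G → j G]
iiijjGGG => iiijjjGGG   [G → j G]
iiijjjGGG => iiijjjjGGG   [G → j G]
iiijjjjGGG => iiijjjjjGG   [G → j]
iiijjjjjGG => iiijjjjjjGG   [G → j G]
iiijjjjjjGG => iiijjjjjjjG   [G → j]
iiijjjjjjjG => iiijjjjjjjj   [G → j]

S => iSG => iiSGG => iiiSGGG => iiijGGG => iiijjGGG => iiijjjGGG => iiijjjjGGG => iiijjjjjGG => iiijjjjjjGG => iiijjjjjjjG => iiijjjjjjjj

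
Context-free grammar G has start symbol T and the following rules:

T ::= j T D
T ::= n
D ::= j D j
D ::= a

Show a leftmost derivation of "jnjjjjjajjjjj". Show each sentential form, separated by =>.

T => jTD   [T ::= j T D]
jTD => jnD   [T ::= n]
jnD => jnjDj   [D ::= j D j]
jnjDj => jnjjDjj   [D ::= j D j]
jnjjDjj => jnjjjDjjj   [D ::= j D j]
jnjjjDjjj => jnjjjjDjjjj   [D ::= j D j]
jnjjjjDjjjj => jnjjjjjDjjjjj   [D ::= j D j]
jnjjjjjDjjjjj => jnjjjjjajjjjj   [D ::= a]

T => jTD => jnD => jnjDj => jnjjDjj => jnjjjDjjj => jnjjjjDjjjj => jnjjjjjDjjjjj => jnjjjjjajjjjj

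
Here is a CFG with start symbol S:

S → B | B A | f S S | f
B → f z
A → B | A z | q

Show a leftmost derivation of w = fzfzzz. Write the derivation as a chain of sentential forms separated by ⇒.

S⇒BA⇒fzA⇒fzAz⇒fzAzz⇒fzBzz⇒fzfzzz

S ⇒ BA   [S → B A]
BA ⇒ fzA   [B → f z]
fzA ⇒ fzAz   [A → A z]
fzAz ⇒ fzAzz   [A → A z]
fzAzz ⇒ fzBzz   [A → B]
fzBzz ⇒ fzfzzz   [B → f z]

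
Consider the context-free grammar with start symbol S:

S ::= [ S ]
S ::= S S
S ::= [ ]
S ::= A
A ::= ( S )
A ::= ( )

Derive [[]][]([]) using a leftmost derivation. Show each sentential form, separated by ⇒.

S ⇒ SS   [S ::= S S]
SS ⇒ SSS   [S ::= S S]
SSS ⇒ [S]SS   [S ::= [ S ]]
[S]SS ⇒ [[]]SS   [S ::= [ ]]
[[]]SS ⇒ [[]][]S   [S ::= [ ]]
[[]][]S ⇒ [[]][]A   [S ::= A]
[[]][]A ⇒ [[]][](S)   [A ::= ( S )]
[[]][](S) ⇒ [[]][]([])   [S ::= [ ]]

S⇒SS⇒SSS⇒[S]SS⇒[[]]SS⇒[[]][]S⇒[[]][]A⇒[[]][](S)⇒[[]][]([])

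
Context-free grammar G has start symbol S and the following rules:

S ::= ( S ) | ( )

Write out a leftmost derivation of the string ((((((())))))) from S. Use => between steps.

S => (S)   [S ::= ( S )]
(S) => ((S))   [S ::= ( S )]
((S)) => (((S)))   [S ::= ( S )]
(((S))) => ((((S))))   [S ::= ( S )]
((((S)))) => (((((S)))))   [S ::= ( S )]
(((((S))))) => ((((((S))))))   [S ::= ( S )]
((((((S)))))) => ((((((()))))))   [S ::= ( )]

S=>(S)=>((S))=>(((S)))=>((((S))))=>(((((S)))))=>((((((S))))))=>((((((()))))))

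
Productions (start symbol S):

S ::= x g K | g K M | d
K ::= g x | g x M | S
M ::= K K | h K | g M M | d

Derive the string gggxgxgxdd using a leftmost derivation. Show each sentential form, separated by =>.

S => gKM   [S ::= g K M]
gKM => gSM   [K ::= S]
gSM => ggKMM   [S ::= g K M]
ggKMM => gggxMMM   [K ::= g x M]
gggxMMM => gggxKKMM   [M ::= K K]
gggxKKMM => gggxgxKMM   [K ::= g x]
gggxgxKMM => gggxgxgxMM   [K ::= g x]
gggxgxgxMM => gggxgxgxdM   [M ::= d]
gggxgxgxdM => gggxgxgxdd   [M ::= d]

S => gKM => gSM => ggKMM => gggxMMM => gggxKKMM => gggxgxKMM => gggxgxgxMM => gggxgxgxdM => gggxgxgxdd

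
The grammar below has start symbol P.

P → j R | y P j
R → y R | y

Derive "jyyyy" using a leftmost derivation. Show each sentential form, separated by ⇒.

P ⇒ jR ⇒ jyR ⇒ jyyR ⇒ jyyyR ⇒ jyyyy

P ⇒ jR   [P → j R]
jR ⇒ jyR   [R → y R]
jyR ⇒ jyyR   [R → y R]
jyyR ⇒ jyyyR   [R → y R]
jyyyR ⇒ jyyyy   [R → y]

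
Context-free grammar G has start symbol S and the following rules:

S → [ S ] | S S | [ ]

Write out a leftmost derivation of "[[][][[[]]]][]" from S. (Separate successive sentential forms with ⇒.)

S ⇒ SS ⇒ [S]S ⇒ [SS]S ⇒ [SSS]S ⇒ [[]SS]S ⇒ [[][]S]S ⇒ [[][][S]]S ⇒ [[][][[S]]]S ⇒ [[][][[[]]]]S ⇒ [[][][[[]]]][]

S ⇒ SS   [S → S S]
SS ⇒ [S]S   [S → [ S ]]
[S]S ⇒ [SS]S   [S → S S]
[SS]S ⇒ [SSS]S   [S → S S]
[SSS]S ⇒ [[]SS]S   [S → [ ]]
[[]SS]S ⇒ [[][]S]S   [S → [ ]]
[[][]S]S ⇒ [[][][S]]S   [S → [ S ]]
[[][][S]]S ⇒ [[][][[S]]]S   [S → [ S ]]
[[][][[S]]]S ⇒ [[][][[[]]]]S   [S → [ ]]
[[][][[[]]]]S ⇒ [[][][[[]]]][]   [S → [ ]]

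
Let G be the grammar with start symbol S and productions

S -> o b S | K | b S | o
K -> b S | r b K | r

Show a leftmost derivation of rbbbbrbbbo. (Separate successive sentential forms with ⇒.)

S ⇒ K   [S -> K]
K ⇒ rbK   [K -> r b K]
rbK ⇒ rbbS   [K -> b S]
rbbS ⇒ rbbbS   [S -> b S]
rbbbS ⇒ rbbbbS   [S -> b S]
rbbbbS ⇒ rbbbbK   [S -> K]
rbbbbK ⇒ rbbbbrbK   [K -> r b K]
rbbbbrbK ⇒ rbbbbrbbS   [K -> b S]
rbbbbrbbS ⇒ rbbbbrbbbS   [S -> b S]
rbbbbrbbbS ⇒ rbbbbrbbbo   [S -> o]

S ⇒ K ⇒ rbK ⇒ rbbS ⇒ rbbbS ⇒ rbbbbS ⇒ rbbbbK ⇒ rbbbbrbK ⇒ rbbbbrbbS ⇒ rbbbbrbbbS ⇒ rbbbbrbbbo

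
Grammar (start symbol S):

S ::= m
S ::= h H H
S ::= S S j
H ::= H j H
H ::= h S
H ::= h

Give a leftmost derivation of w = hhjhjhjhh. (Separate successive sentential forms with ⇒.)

S ⇒ hHH ⇒ hHjHH ⇒ hHjHjHH ⇒ hHjHjHjHH ⇒ hhjHjHjHH ⇒ hhjhjHjHH ⇒ hhjhjhjHH ⇒ hhjhjhjhH ⇒ hhjhjhjhh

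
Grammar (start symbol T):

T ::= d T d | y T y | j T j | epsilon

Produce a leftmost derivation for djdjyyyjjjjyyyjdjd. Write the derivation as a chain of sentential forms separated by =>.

T => dTd => djTjd => djdTdjd => djdjTjdjd => djdjyTyjdjd => djdjyyTyyjdjd => djdjyyyTyyyjdjd => djdjyyyjTjyyyjdjd => djdjyyyjjTjjyyyjdjd => djdjyyyjjjjyyyjdjd

T => dTd   [T ::= d T d]
dTd => djTjd   [T ::= j T j]
djTjd => djdTdjd   [T ::= d T d]
djdTdjd => djdjTjdjd   [T ::= j T j]
djdjTjdjd => djdjyTyjdjd   [T ::= y T y]
djdjyTyjdjd => djdjyyTyyjdjd   [T ::= y T y]
djdjyyTyyjdjd => djdjyyyTyyyjdjd   [T ::= y T y]
djdjyyyTyyyjdjd => djdjyyyjTjyyyjdjd   [T ::= j T j]
djdjyyyjTjyyyjdjd => djdjyyyjjTjjyyyjdjd   [T ::= j T j]
djdjyyyjjTjjyyyjdjd => djdjyyyjjjjyyyjdjd   [T ::= epsilon]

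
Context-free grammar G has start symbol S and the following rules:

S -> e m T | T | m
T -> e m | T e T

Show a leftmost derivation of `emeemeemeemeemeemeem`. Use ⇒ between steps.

S ⇒ T ⇒ TeT ⇒ TeTeT ⇒ emeTeT ⇒ emeTeTeT ⇒ emeTeTeTeT ⇒ emeTeTeTeTeT ⇒ emeemeTeTeTeT ⇒ emeemeTeTeTeTeT ⇒ emeemeemeTeTeTeT ⇒ emeemeemeemeTeTeT ⇒ emeemeemeemeemeTeT ⇒ emeemeemeemeemeemeT ⇒ emeemeemeemeemeemeem

S ⇒ T   [S -> T]
T ⇒ TeT   [T -> T e T]
TeT ⇒ TeTeT   [T -> T e T]
TeTeT ⇒ emeTeT   [T -> e m]
emeTeT ⇒ emeTeTeT   [T -> T e T]
emeTeTeT ⇒ emeTeTeTeT   [T -> T e T]
emeTeTeTeT ⇒ emeTeTeTeTeT   [T -> T e T]
emeTeTeTeTeT ⇒ emeemeTeTeTeT   [T -> e m]
emeemeTeTeTeT ⇒ emeemeTeTeTeTeT   [T -> T e T]
emeemeTeTeTeTeT ⇒ emeemeemeTeTeTeT   [T -> e m]
emeemeemeTeTeTeT ⇒ emeemeemeemeTeTeT   [T -> e m]
emeemeemeemeTeTeT ⇒ emeemeemeemeemeTeT   [T -> e m]
emeemeemeemeemeTeT ⇒ emeemeemeemeemeemeT   [T -> e m]
emeemeemeemeemeemeT ⇒ emeemeemeemeemeemeem   [T -> e m]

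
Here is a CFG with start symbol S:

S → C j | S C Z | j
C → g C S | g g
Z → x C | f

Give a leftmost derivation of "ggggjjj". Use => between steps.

S => Cj   [S → C j]
Cj => gCSj   [C → g C S]
gCSj => ggCSSj   [C → g C S]
ggCSSj => ggggSSj   [C → g g]
ggggSSj => ggggjSj   [S → j]
ggggjSj => ggggjjj   [S → j]

S => Cj => gCSj => ggCSSj => ggggSSj => ggggjSj => ggggjjj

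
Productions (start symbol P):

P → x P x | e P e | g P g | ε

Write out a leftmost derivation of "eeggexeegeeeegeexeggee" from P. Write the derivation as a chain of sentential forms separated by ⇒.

P ⇒ ePe   [P → e P e]
ePe ⇒ eePee   [P → e P e]
eePee ⇒ eegPgee   [P → g P g]
eegPgee ⇒ eeggPggee   [P → g P g]
eeggPggee ⇒ eeggePeggee   [P → e P e]
eeggePeggee ⇒ eeggexPxeggee   [P → x P x]
eeggexPxeggee ⇒ eeggexePexeggee   [P → e P e]
eeggexePexeggee ⇒ eeggexeePeexeggee   [P → e P e]
eeggexeePeexeggee ⇒ eeggexeegPgeexeggee   [P → g P g]
eeggexeegPgeexeggee ⇒ eeggexeegePegeexeggee   [P → e P e]
eeggexeegePegeexeggee ⇒ eeggexeegeePeegeexeggee   [P → e P e]
eeggexeegeePeegeexeggee ⇒ eeggexeegeeeegeexeggee   [P → ε]

P ⇒ ePe ⇒ eePee ⇒ eegPgee ⇒ eeggPggee ⇒ eeggePeggee ⇒ eeggexPxeggee ⇒ eeggexePexeggee ⇒ eeggexeePeexeggee ⇒ eeggexeegPgeexeggee ⇒ eeggexeegePegeexeggee ⇒ eeggexeegeePeegeexeggee ⇒ eeggexeegeeeegeexeggee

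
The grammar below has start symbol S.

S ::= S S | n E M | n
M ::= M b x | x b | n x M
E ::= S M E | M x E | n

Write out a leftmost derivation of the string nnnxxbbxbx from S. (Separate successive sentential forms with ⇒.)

S ⇒ nEM   [S ::= n E M]
nEM ⇒ nnM   [E ::= n]
nnM ⇒ nnMbx   [M ::= M b x]
nnMbx ⇒ nnnxMbx   [M ::= n x M]
nnnxMbx ⇒ nnnxMbxbx   [M ::= M b x]
nnnxMbxbx ⇒ nnnxxbbxbx   [M ::= x b]

S ⇒ nEM ⇒ nnM ⇒ nnMbx ⇒ nnnxMbx ⇒ nnnxMbxbx ⇒ nnnxxbbxbx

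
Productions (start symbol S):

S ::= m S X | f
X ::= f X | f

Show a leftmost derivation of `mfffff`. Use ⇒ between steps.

S ⇒ mSX   [S ::= m S X]
mSX ⇒ mfX   [S ::= f]
mfX ⇒ mffX   [X ::= f X]
mffX ⇒ mfffX   [X ::= f X]
mfffX ⇒ mffffX   [X ::= f X]
mffffX ⇒ mfffff   [X ::= f]

S⇒mSX⇒mfX⇒mffX⇒mfffX⇒mffffX⇒mfffff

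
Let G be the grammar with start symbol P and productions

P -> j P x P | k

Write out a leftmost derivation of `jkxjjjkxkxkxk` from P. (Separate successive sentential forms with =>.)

P => jPxP   [P -> j P x P]
jPxP => jkxP   [P -> k]
jkxP => jkxjPxP   [P -> j P x P]
jkxjPxP => jkxjjPxPxP   [P -> j P x P]
jkxjjPxPxP => jkxjjjPxPxPxP   [P -> j P x P]
jkxjjjPxPxPxP => jkxjjjkxPxPxP   [P -> k]
jkxjjjkxPxPxP => jkxjjjkxkxPxP   [P -> k]
jkxjjjkxkxPxP => jkxjjjkxkxkxP   [P -> k]
jkxjjjkxkxkxP => jkxjjjkxkxkxk   [P -> k]

P=>jPxP=>jkxP=>jkxjPxP=>jkxjjPxPxP=>jkxjjjPxPxPxP=>jkxjjjkxPxPxP=>jkxjjjkxkxPxP=>jkxjjjkxkxkxP=>jkxjjjkxkxkxk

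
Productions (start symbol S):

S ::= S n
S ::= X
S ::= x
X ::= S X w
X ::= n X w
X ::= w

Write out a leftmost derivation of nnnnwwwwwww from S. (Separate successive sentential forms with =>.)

S => X => nXw => nnXww => nnnXwww => nnnSXwwww => nnnXXwwww => nnnnXwXwwww => nnnnwwXwwww => nnnnwwwwwww

S => X   [S ::= X]
X => nXw   [X ::= n X w]
nXw => nnXww   [X ::= n X w]
nnXww => nnnXwww   [X ::= n X w]
nnnXwww => nnnSXwwww   [X ::= S X w]
nnnSXwwww => nnnXXwwww   [S ::= X]
nnnXXwwww => nnnnXwXwwww   [X ::= n X w]
nnnnXwXwwww => nnnnwwXwwww   [X ::= w]
nnnnwwXwwww => nnnnwwwwwww   [X ::= w]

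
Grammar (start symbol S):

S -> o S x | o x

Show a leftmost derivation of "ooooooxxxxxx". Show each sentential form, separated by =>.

S => oSx   [S -> o S x]
oSx => ooSxx   [S -> o S x]
ooSxx => oooSxxx   [S -> o S x]
oooSxxx => ooooSxxxx   [S -> o S x]
ooooSxxxx => oooooSxxxxx   [S -> o S x]
oooooSxxxxx => ooooooxxxxxx   [S -> o x]

S => oSx => ooSxx => oooSxxx => ooooSxxxx => oooooSxxxxx => ooooooxxxxxx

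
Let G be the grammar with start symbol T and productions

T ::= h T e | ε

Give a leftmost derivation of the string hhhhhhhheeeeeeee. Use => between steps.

T => hTe => hhTee => hhhTeee => hhhhTeeee => hhhhhTeeeee => hhhhhhTeeeeee => hhhhhhhTeeeeeee => hhhhhhhhTeeeeeeee => hhhhhhhheeeeeeee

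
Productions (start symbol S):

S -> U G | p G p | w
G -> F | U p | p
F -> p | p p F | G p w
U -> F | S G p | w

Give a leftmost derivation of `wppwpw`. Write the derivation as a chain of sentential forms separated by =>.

S => UG => wG => wF => wGpw => wFpw => wGpwpw => wFpwpw => wppwpw

S => UG   [S -> U G]
UG => wG   [U -> w]
wG => wF   [G -> F]
wF => wGpw   [F -> G p w]
wGpw => wFpw   [G -> F]
wFpw => wGpwpw   [F -> G p w]
wGpwpw => wFpwpw   [G -> F]
wFpwpw => wppwpw   [F -> p]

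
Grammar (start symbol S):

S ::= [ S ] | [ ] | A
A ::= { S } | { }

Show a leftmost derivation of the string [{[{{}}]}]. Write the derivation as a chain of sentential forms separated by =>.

S=>[S]=>[A]=>[{S}]=>[{[S]}]=>[{[A]}]=>[{[{S}]}]=>[{[{A}]}]=>[{[{{}}]}]

S => [S]   [S ::= [ S ]]
[S] => [A]   [S ::= A]
[A] => [{S}]   [A ::= { S }]
[{S}] => [{[S]}]   [S ::= [ S ]]
[{[S]}] => [{[A]}]   [S ::= A]
[{[A]}] => [{[{S}]}]   [A ::= { S }]
[{[{S}]}] => [{[{A}]}]   [S ::= A]
[{[{A}]}] => [{[{{}}]}]   [A ::= { }]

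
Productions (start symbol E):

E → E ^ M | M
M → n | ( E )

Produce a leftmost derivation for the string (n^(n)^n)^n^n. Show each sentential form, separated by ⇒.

E ⇒ E^M ⇒ E^M^M ⇒ M^M^M ⇒ (E)^M^M ⇒ (E^M)^M^M ⇒ (E^M^M)^M^M ⇒ (M^M^M)^M^M ⇒ (n^M^M)^M^M ⇒ (n^(E)^M)^M^M ⇒ (n^(M)^M)^M^M ⇒ (n^(n)^M)^M^M ⇒ (n^(n)^n)^M^M ⇒ (n^(n)^n)^n^M ⇒ (n^(n)^n)^n^n

E ⇒ E^M   [E → E ^ M]
E^M ⇒ E^M^M   [E → E ^ M]
E^M^M ⇒ M^M^M   [E → M]
M^M^M ⇒ (E)^M^M   [M → ( E )]
(E)^M^M ⇒ (E^M)^M^M   [E → E ^ M]
(E^M)^M^M ⇒ (E^M^M)^M^M   [E → E ^ M]
(E^M^M)^M^M ⇒ (M^M^M)^M^M   [E → M]
(M^M^M)^M^M ⇒ (n^M^M)^M^M   [M → n]
(n^M^M)^M^M ⇒ (n^(E)^M)^M^M   [M → ( E )]
(n^(E)^M)^M^M ⇒ (n^(M)^M)^M^M   [E → M]
(n^(M)^M)^M^M ⇒ (n^(n)^M)^M^M   [M → n]
(n^(n)^M)^M^M ⇒ (n^(n)^n)^M^M   [M → n]
(n^(n)^n)^M^M ⇒ (n^(n)^n)^n^M   [M → n]
(n^(n)^n)^n^M ⇒ (n^(n)^n)^n^n   [M → n]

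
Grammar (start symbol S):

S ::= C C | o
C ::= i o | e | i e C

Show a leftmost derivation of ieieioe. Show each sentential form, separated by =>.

S=>CC=>ieCC=>ieieCC=>ieieioC=>ieieioe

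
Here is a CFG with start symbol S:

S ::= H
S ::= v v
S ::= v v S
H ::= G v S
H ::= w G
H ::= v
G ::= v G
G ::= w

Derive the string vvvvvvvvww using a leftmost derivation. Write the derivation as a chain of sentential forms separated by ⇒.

S ⇒ vvS   [S ::= v v S]
vvS ⇒ vvvvS   [S ::= v v S]
vvvvS ⇒ vvvvvvS   [S ::= v v S]
vvvvvvS ⇒ vvvvvvvvS   [S ::= v v S]
vvvvvvvvS ⇒ vvvvvvvvH   [S ::= H]
vvvvvvvvH ⇒ vvvvvvvvwG   [H ::= w G]
vvvvvvvvwG ⇒ vvvvvvvvww   [G ::= w]

S⇒vvS⇒vvvvS⇒vvvvvvS⇒vvvvvvvvS⇒vvvvvvvvH⇒vvvvvvvvwG⇒vvvvvvvvww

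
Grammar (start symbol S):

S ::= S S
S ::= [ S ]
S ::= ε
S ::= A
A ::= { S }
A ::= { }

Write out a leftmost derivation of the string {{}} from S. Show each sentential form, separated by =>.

S => A   [S ::= A]
A => {S}   [A ::= { S }]
{S} => {A}   [S ::= A]
{A} => {{S}}   [A ::= { S }]
{{S}} => {{}}   [S ::= ε]

S => A => {S} => {A} => {{S}} => {{}}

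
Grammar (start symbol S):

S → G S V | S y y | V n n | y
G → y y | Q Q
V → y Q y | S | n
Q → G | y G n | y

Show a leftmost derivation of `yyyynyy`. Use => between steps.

S => Syy   [S → S y y]
Syy => GSVyy   [S → G S V]
GSVyy => QQSVyy   [G → Q Q]
QQSVyy => GQSVyy   [Q → G]
GQSVyy => QQQSVyy   [G → Q Q]
QQQSVyy => yQQSVyy   [Q → y]
yQQSVyy => yyQSVyy   [Q → y]
yyQSVyy => yyySVyy   [Q → y]
yyySVyy => yyyyVyy   [S → y]
yyyyVyy => yyyynyy   [V → n]

S => Syy => GSVyy => QQSVyy => GQSVyy => QQQSVyy => yQQSVyy => yyQSVyy => yyySVyy => yyyyVyy => yyyynyy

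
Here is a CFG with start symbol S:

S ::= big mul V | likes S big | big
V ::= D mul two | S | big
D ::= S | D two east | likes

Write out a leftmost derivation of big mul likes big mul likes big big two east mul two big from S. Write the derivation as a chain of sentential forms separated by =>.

S => big mul V => big mul S => big mul likes S big => big mul likes big mul V big => big mul likes big mul D mul two big => big mul likes big mul D two east mul two big => big mul likes big mul S two east mul two big => big mul likes big mul likes S big two east mul two big => big mul likes big mul likes big big two east mul two big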